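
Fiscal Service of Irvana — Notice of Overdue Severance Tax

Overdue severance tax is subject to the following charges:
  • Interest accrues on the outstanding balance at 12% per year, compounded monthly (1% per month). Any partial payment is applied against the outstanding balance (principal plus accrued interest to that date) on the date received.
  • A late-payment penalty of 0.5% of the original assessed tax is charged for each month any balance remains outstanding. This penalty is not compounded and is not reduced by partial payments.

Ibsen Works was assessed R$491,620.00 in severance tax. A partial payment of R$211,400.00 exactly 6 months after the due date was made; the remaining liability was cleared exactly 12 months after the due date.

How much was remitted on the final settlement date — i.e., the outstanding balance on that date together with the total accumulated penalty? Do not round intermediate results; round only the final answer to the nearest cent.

Balance at month 6: R$491,620.0000 × (1 + 0.01)^6 = R$521,864.5364…
After R$211,400.00 payment: R$521,864.5364… − R$211,400.00 = R$310,464.5364…
Balance at month 12: R$310,464.5364… × (1 + 0.01)^6 = R$329,564.3615…
Penalty: 12 × 0.5% × R$491,620.00 = R$29,497.20
Final settlement = outstanding balance + penalty = R$329,564.3615… + R$29,497.20 = R$359,061.56

R$359,061.56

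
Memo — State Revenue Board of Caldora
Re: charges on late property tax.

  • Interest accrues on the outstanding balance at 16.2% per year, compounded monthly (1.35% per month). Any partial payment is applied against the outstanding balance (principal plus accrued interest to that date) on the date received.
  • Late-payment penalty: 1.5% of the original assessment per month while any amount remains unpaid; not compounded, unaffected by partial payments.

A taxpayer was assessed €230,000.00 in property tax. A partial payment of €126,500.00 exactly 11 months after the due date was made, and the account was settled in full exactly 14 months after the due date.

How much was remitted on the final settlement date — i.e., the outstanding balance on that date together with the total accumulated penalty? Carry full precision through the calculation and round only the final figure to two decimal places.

Balance at month 11: €230,000.0000 × (1 + 0.0135)^11 = €266,556.4031…
After €126,500.00 payment: €266,556.4031… − €126,500.00 = €140,056.4031…
Balance at month 14: €140,056.4031… × (1 + 0.0135)^3 = €145,805.6078…
Penalty: 14 × 1.5% × €230,000.00 = €48,300.00
Final settlement = outstanding balance + penalty = €145,805.6078… + €48,300.00 = €194,105.61

€194,105.61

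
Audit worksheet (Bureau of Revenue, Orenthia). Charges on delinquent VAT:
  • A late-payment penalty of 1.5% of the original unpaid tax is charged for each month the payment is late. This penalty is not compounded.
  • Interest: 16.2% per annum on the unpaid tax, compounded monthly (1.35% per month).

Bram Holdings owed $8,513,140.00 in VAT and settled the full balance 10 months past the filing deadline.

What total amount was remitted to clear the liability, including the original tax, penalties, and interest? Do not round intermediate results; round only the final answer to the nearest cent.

$11,011,777.10

Late-payment penalty = 1.5% × $8,513,140.00 × 10 mo = $1,276,971.00
Interest: $8,513,140.00 × ((1 + 0.0135)^10 − 1) = $8,513,140.00 × 0.1435036… = $1,221,666.1049…
Total = $8,513,140.00 + $1,276,971.0000 + $1,221,666.1049… = $11,011,777.10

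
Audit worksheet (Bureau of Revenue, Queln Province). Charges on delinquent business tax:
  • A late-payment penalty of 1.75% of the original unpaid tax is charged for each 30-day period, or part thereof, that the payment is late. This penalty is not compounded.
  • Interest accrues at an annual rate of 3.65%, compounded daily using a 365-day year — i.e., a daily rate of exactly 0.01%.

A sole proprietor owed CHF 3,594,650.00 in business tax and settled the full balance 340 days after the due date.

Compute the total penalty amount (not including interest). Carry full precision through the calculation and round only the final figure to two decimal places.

CHF 754,876.50

Penalty periods: ⌈340/30⌉ = 12; penalty = 12 × 1.75% × CHF 3,594,650.00 = CHF 754,876.50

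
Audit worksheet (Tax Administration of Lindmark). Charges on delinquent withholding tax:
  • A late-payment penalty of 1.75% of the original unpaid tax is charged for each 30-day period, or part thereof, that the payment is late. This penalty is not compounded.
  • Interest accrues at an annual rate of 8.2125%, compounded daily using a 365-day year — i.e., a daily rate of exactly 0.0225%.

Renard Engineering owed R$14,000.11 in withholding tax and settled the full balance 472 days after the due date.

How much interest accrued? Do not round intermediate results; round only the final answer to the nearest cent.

Interest: R$14,000.11 × ((1 + 0.000225)^472 − 1) = R$14,000.11 × 0.11203098… = R$1,568.4460…

R$1,568.45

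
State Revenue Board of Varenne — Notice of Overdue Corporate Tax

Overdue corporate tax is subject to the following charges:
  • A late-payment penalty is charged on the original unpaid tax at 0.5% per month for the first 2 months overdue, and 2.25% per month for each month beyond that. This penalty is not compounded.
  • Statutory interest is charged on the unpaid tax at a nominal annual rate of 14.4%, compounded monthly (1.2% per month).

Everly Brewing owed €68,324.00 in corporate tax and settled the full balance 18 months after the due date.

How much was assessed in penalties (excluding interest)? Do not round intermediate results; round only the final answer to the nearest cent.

€25,279.88

Penalty, months 1–2: 2 × 0.5% × €68,324.00 = €683.24
Penalty, months 3–18: 16 × 2.25% × €68,324.00 = €24,596.64
Total penalty = €683.24 + €24,596.64 = €25,279.88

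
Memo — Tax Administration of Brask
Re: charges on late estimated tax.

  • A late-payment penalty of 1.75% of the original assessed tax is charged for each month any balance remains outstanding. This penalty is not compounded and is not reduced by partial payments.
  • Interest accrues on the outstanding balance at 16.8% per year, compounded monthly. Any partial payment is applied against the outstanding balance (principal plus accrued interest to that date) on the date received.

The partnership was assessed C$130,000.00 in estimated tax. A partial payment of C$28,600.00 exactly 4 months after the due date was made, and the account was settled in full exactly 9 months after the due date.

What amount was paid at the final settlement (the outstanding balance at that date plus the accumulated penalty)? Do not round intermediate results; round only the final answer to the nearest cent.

Monthly rate = 16.8% ÷ 12 = 1.4%
Balance at month 4: C$130,000.0000 × (1 + 0.014)^4 = C$137,434.3119…
After C$28,600.00 payment: C$137,434.3119… − C$28,600.00 = C$108,834.3119…
Balance at month 9: C$108,834.3119… × (1 + 0.014)^5 = C$116,669.0363…
Penalty: 9 × 1.75% × C$130,000.00 = C$20,475.00
Final settlement = outstanding balance + penalty = C$116,669.0363… + C$20,475.00 = C$137,144.04

C$137,144.04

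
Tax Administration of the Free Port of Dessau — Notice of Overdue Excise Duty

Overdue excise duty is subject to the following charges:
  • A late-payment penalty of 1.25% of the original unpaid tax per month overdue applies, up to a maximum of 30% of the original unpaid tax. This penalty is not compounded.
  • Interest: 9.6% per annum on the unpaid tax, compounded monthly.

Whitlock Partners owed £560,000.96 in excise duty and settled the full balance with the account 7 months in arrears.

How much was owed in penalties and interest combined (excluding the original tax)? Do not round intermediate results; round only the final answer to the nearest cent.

Penalty: 7 × 1.25% × £560,000.96 = £49,000.08… (below the 30% cap of £168,000.29…)
Interest (9.6%/yr ÷ 12 = 0.8%/month): £560,000.96 × ((1 + 0.008)^7 − 1) = £32,122.8109…
Penalties + interest = £49,000.0840 + £32,122.8109… = £81,122.89

£81,122.89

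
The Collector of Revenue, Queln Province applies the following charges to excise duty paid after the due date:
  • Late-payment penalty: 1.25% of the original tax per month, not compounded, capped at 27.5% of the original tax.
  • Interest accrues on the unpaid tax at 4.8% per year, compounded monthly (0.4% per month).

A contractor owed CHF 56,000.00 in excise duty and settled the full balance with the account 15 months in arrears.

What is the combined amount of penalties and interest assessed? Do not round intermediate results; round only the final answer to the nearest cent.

Penalty: 15 × 1.25% × CHF 56,000.00 = CHF 10,500.00 (below the 27.5% cap of CHF 15,400.00)
Interest: CHF 56,000.00 × ((1 + 0.004)^15 − 1) = CHF 56,000.00 × 0.0617095… = CHF 3,455.7305…
Penalties + interest = CHF 10,500.0000 + CHF 3,455.7305… = CHF 13,955.73

CHF 13,955.73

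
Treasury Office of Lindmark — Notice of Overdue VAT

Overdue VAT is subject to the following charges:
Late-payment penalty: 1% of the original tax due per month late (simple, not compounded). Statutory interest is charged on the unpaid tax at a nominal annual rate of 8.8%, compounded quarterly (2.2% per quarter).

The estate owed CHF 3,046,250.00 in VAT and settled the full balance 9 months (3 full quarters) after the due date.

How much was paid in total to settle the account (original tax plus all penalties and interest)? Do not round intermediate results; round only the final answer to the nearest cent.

CHF 3,525,920.59

Late-payment penalty = 1% × CHF 3,046,250.00 × 9 mo = CHF 274,162.50
Interest: CHF 3,046,250.00 × ((1 + 0.022)^3 − 1) = CHF 3,046,250.00 × 0.0674626… = CHF 205,508.0915…
Total = CHF 3,046,250.00 + CHF 274,162.5000 + CHF 205,508.0915… = CHF 3,525,920.59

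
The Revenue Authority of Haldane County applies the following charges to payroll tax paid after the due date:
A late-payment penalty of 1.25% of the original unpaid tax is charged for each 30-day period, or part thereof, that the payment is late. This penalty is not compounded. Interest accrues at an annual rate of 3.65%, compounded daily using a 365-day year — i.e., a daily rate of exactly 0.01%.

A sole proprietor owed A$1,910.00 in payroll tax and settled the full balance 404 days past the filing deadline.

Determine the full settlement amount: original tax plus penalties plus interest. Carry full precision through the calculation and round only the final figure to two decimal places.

Penalty periods: ⌈404/30⌉ = 14; penalty = 14 × 1.25% × A$1,910.00 = A$334.25
Interest: A$1,910.00 × ((1 + 0.0001)^404 − 1) = A$1,910.00 × 0.04122508… = A$78.7399…
Total = A$1,910.00 + A$334.2500 + A$78.7399… = A$2,322.99

A$2,322.99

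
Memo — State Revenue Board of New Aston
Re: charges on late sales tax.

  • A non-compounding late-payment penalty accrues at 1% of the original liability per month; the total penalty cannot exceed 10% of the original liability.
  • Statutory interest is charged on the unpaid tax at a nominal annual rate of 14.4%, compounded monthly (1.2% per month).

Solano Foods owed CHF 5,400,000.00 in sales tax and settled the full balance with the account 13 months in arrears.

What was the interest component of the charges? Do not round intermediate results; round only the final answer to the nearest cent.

Interest: CHF 5,400,000.00 × ((1 + 0.012)^13 − 1) = CHF 5,400,000.00 × 0.1677414… = CHF 905,803.3422…

CHF 905,803.34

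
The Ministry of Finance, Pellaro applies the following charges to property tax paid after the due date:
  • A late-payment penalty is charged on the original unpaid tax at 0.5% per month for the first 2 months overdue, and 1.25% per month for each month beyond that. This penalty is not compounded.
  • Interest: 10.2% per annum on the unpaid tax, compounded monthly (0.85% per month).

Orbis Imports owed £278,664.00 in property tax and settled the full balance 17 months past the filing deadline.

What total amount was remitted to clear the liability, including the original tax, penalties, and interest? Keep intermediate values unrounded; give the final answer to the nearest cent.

Penalty, months 1–2: 2 × 0.5% × £278,664.00 = £2,786.64
Penalty, months 3–17: 15 × 1.25% × £278,664.00 = £52,249.50
Interest: £278,664.00 × ((1 + 0.0085)^17 − 1) = £278,664.00 × 0.1547563… = £43,125.0118…
Total = £278,664.00 + £55,036.1400 + £43,125.0118… = £376,825.15

£376,825.15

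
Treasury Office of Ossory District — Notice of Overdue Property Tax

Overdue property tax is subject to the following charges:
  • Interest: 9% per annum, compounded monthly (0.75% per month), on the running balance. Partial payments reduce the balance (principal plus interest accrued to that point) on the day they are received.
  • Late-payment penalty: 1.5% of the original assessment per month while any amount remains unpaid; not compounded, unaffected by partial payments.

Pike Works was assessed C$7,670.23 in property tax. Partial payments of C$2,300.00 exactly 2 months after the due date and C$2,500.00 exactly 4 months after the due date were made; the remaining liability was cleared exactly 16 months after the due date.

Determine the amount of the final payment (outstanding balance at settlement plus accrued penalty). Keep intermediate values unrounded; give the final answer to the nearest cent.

Balance at month 2: C$7,670.2300 × (1 + 0.0075)^2 = C$7,785.7149…
After C$2,300.00 payment: C$7,785.7149… − C$2,300.00 = C$5,485.7149…
Balance at month 4: C$5,485.7149… × (1 + 0.0075)^2 = C$5,568.3092…
After C$2,500.00 payment: C$5,568.3092… − C$2,500.00 = C$3,068.3092…
Balance at month 16: C$3,068.3092… × (1 + 0.0075)^12 = C$3,356.1378…
Penalty: 16 × 1.5% × C$7,670.23 = C$1,840.86…
Final settlement = outstanding balance + penalty = C$3,356.1378… + C$1,840.86… = C$5,196.99

C$5,196.99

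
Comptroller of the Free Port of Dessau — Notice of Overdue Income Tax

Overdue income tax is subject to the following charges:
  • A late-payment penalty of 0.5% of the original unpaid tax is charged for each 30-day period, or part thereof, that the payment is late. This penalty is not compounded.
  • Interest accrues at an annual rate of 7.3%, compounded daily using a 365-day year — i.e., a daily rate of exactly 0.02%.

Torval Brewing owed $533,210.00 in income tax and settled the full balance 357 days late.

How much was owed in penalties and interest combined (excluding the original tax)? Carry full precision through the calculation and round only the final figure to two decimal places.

$71,451.78

Penalty periods: ⌈357/30⌉ = 12; penalty = 12 × 0.5% × $533,210.00 = $31,992.60
Interest: $533,210.00 × ((1 + 0.0002)^357 − 1) = $533,210.00 × 0.07400308… = $39,459.1806…
Penalties + interest = $31,992.6000 + $39,459.1806… = $71,451.78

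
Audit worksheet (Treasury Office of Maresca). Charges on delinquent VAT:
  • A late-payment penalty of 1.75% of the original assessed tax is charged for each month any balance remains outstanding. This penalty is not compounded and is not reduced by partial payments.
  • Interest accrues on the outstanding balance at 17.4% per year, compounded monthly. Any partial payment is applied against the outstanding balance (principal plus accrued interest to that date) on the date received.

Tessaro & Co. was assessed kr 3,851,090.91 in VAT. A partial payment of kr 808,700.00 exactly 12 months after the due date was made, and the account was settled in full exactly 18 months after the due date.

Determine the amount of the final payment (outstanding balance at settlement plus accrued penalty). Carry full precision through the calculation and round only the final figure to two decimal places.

Monthly rate = 17.4% ÷ 12 = 1.45%
Balance at month 12: kr 3,851,090.9100 × (1 + 0.0145)^12 = kr 4,577,289.5646…
After kr 808,700.00 payment: kr 4,577,289.5646… − kr 808,700.00 = kr 3,768,589.5646…
Balance at month 18: kr 3,768,589.5646… × (1 + 0.0145)^6 = kr 4,108,574.3397…
Penalty: 18 × 1.75% × kr 3,851,090.91 = kr 1,213,093.64…
Final settlement = outstanding balance + penalty = kr 4,108,574.3397… + kr 1,213,093.64… = kr 5,321,667.98

kr 5,321,667.98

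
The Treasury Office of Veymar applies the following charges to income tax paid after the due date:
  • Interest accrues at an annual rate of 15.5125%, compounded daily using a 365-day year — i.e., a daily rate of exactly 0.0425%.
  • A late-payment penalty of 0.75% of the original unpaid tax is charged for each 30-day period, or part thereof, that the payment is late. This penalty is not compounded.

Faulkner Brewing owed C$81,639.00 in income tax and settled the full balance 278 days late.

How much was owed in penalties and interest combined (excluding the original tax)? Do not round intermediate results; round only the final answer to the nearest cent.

Penalty periods: ⌈278/30⌉ = 10; penalty = 10 × 0.75% × C$81,639.00 = C$6,122.93…
Interest: C$81,639.00 × ((1 + 0.000425)^278 − 1) = C$81,639.00 × 0.12538466… = C$10,236.2785…
Penalties + interest = C$6,122.9250 + C$10,236.2785… = C$16,359.20

C$16,359.20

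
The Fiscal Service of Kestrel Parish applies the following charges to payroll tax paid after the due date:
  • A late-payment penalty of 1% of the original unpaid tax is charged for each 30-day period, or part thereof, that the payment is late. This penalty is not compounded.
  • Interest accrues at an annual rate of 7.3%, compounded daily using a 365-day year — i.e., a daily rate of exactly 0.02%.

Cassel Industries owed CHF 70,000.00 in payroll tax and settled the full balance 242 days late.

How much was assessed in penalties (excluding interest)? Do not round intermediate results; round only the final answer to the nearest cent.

Penalty periods: ⌈242/30⌉ = 9; penalty = 9 × 1% × CHF 70,000.00 = CHF 6,300.00

CHF 6,300.00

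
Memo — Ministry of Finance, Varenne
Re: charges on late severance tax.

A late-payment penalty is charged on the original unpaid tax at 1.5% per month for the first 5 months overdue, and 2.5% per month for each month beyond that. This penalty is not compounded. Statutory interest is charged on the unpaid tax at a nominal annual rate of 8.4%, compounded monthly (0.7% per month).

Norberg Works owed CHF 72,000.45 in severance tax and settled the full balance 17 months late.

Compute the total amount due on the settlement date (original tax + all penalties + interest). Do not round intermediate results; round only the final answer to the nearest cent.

CHF 108,065.70

Penalty, months 1–5: 5 × 1.5% × CHF 72,000.45 = CHF 5,400.03…
Penalty, months 6–17: 12 × 2.5% × CHF 72,000.45 = CHF 21,600.14…
Interest: CHF 72,000.45 × ((1 + 0.007)^17 − 1) = CHF 72,000.45 × 0.1259031… = CHF 9,065.0770…
Total = CHF 72,000.45 + CHF 27,000.1688… + CHF 9,065.0770… = CHF 108,065.70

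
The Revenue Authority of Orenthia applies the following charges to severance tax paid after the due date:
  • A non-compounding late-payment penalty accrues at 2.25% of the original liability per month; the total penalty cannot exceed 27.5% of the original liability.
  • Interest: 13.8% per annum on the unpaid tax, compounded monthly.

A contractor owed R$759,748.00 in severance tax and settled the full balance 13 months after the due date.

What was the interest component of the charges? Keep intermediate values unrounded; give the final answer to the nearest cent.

Interest (13.8%/yr ÷ 12 = 1.15%/month): R$759,748.00 × ((1 + 0.0115)^13 − 1) = R$121,759.6749…

R$121,759.67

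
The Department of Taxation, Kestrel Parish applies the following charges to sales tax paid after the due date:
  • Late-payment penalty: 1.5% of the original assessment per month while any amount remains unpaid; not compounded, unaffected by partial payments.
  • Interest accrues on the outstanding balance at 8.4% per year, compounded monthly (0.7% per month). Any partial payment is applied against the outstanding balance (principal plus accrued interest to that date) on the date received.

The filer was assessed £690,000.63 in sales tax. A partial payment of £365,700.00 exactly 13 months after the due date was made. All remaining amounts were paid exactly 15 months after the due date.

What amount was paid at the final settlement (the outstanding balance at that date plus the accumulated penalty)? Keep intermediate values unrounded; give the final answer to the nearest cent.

£550,523.15

Balance at month 13: £690,000.6300 × (1 + 0.007)^13 = £755,496.7570…
After £365,700.00 payment: £755,496.7570… − £365,700.00 = £389,796.7570…
Balance at month 15: £389,796.7570… × (1 + 0.007)^2 = £395,273.0117…
Penalty: 15 × 1.5% × £690,000.63 = £155,250.14…
Final settlement = outstanding balance + penalty = £395,273.0117… + £155,250.14… = £550,523.15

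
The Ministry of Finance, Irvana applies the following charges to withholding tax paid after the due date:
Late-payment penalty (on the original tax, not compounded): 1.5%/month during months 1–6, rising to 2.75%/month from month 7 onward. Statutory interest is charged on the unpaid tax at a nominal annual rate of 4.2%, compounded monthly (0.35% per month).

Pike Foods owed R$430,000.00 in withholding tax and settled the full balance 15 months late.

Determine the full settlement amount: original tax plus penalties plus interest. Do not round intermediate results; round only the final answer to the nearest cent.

R$598,261.56

Penalty, months 1–6: 6 × 1.5% × R$430,000.00 = R$38,700.00
Penalty, months 7–15: 9 × 2.75% × R$430,000.00 = R$106,425.00
Interest: R$430,000.00 × ((1 + 0.0035)^15 − 1) = R$430,000.00 × 0.0538060… = R$23,136.5648…
Total = R$430,000.00 + R$145,125.0000 + R$23,136.5648… = R$598,261.56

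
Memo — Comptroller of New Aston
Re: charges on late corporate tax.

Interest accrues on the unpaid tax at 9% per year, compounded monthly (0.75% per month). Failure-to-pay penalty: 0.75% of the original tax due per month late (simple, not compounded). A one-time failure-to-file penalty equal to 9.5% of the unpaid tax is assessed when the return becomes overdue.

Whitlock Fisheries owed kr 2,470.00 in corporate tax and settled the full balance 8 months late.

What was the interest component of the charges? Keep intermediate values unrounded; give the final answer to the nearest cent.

kr 152.15

Interest: kr 2,470.00 × ((1 + 0.0075)^8 − 1) = kr 2,470.00 × 0.0615988… = kr 152.1492…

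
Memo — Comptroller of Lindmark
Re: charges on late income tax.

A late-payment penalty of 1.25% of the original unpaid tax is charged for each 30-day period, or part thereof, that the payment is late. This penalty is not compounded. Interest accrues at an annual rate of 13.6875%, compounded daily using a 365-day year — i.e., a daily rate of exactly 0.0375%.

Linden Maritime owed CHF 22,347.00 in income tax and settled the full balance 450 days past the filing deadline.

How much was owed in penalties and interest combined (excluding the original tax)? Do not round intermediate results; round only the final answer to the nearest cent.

CHF 8,297.14

Penalty periods: ⌈450/30⌉ = 15; penalty = 15 × 1.25% × CHF 22,347.00 = CHF 4,190.06…
Interest: CHF 22,347.00 × ((1 + 0.000375)^450 − 1) = CHF 22,347.00 × 0.18378670… = CHF 4,107.0814…
Penalties + interest = CHF 4,190.0625 + CHF 4,107.0814… = CHF 8,297.14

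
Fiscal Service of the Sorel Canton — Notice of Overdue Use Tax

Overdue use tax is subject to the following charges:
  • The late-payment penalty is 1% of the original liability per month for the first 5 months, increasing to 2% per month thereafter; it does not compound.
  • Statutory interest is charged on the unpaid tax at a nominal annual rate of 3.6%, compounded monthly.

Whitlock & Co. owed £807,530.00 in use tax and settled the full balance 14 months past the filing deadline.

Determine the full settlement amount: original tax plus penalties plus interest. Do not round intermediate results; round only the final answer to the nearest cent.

£1,027,847.53

Penalty, months 1–5: 5 × 1% × £807,530.00 = £40,376.50
Penalty, months 6–14: 9 × 2% × £807,530.00 = £145,355.40
Interest (3.6%/yr ÷ 12 = 0.3%/month): £807,530.00 × ((1 + 0.003)^14 − 1) = £34,585.6293…
Total = £807,530.00 + £185,731.9000 + £34,585.6293… = £1,027,847.53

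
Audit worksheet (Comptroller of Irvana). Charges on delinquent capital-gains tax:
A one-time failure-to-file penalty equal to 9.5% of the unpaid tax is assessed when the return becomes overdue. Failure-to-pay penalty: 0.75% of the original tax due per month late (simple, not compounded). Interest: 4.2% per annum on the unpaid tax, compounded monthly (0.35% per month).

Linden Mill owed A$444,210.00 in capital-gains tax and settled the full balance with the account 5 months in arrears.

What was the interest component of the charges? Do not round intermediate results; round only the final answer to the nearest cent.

A$7,828.28

Interest: A$444,210.00 × ((1 + 0.0035)^5 − 1) = A$444,210.00 × 0.0176229… = A$7,828.2815…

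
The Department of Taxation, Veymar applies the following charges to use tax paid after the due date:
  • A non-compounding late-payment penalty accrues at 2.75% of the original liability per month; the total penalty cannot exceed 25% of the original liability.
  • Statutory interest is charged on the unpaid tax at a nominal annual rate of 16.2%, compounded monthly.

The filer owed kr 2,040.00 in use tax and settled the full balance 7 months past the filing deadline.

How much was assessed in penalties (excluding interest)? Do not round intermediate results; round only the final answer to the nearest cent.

Penalty: 7 × 2.75% × kr 2,040.00 = kr 392.70 (below the 25% cap of kr 510.00)

kr 392.70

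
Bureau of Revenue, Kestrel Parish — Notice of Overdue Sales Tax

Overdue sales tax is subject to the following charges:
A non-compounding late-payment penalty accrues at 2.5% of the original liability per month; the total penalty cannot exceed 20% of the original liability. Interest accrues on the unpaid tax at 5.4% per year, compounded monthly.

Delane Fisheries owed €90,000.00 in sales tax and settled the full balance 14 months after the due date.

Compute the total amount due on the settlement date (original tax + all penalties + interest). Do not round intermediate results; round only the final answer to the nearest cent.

Penalty (uncapped): 14 × 2.5% × €90,000.00 = €31,500.00; cap = 20% × €90,000.00 = €18,000.00 → penalty = €18,000.00
Interest (5.4%/yr ÷ 12 = 0.45%/month): €90,000.00 × ((1 + 0.0045)^14 − 1) = €5,838.8700…
Total = €90,000.00 + €18,000.0000 + €5,838.8700… = €113,838.87

€113,838.87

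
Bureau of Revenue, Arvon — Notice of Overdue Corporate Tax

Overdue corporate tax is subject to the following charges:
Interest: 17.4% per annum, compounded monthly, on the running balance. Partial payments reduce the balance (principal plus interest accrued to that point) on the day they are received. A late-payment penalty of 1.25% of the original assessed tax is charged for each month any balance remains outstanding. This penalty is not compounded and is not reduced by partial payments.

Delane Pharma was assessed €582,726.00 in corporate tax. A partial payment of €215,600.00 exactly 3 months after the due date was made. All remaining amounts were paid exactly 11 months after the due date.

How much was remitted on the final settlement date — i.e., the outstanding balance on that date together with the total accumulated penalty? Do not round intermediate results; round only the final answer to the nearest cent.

Monthly rate = 17.4% ÷ 12 = 1.45%
Balance at month 3: €582,726.0000 × (1 + 0.0145)^3 = €608,443.9119…
After €215,600.00 payment: €608,443.9119… − €215,600.00 = €392,843.9119…
Balance at month 11: €392,843.9119… × (1 + 0.0145)^8 = €440,794.7751…
Penalty: 11 × 1.25% × €582,726.00 = €80,124.83…
Final settlement = outstanding balance + penalty = €440,794.7751… + €80,124.83… = €520,919.60

€520,919.60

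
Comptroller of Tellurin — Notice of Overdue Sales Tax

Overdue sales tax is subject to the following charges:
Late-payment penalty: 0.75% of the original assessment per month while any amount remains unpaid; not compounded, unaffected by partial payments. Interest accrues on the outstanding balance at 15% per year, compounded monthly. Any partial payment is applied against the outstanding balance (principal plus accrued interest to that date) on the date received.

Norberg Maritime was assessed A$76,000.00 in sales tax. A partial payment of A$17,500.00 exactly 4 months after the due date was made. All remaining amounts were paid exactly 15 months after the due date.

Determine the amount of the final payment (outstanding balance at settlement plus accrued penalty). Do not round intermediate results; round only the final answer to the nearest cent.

A$80,054.59

Monthly rate = 15% ÷ 12 = 1.25%
Balance at month 4: A$76,000.0000 × (1 + 0.0125)^4 = A$79,871.8456…
After A$17,500.00 payment: A$79,871.8456… − A$17,500.00 = A$62,371.8456…
Balance at month 15: A$62,371.8456… × (1 + 0.0125)^11 = A$71,504.5941…
Penalty: 15 × 0.75% × A$76,000.00 = A$8,550.00
Final settlement = outstanding balance + penalty = A$71,504.5941… + A$8,550.00 = A$80,054.59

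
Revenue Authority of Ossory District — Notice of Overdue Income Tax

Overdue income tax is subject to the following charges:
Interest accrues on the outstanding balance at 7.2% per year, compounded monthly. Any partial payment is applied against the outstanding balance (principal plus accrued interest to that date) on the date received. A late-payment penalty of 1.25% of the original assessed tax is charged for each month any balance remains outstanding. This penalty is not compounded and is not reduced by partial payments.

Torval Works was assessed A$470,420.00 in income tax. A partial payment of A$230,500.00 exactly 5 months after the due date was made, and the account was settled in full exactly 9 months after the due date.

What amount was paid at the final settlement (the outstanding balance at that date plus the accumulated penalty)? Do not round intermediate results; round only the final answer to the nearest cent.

Monthly rate = 7.2% ÷ 12 = 0.6%
Balance at month 5: A$470,420.0000 × (1 + 0.006)^5 = A$484,702.9704…
After A$230,500.00 payment: A$484,702.9704… − A$230,500.00 = A$254,202.9704…
Balance at month 9: A$254,202.9704… × (1 + 0.006)^4 = A$260,358.9695…
Penalty: 9 × 1.25% × A$470,420.00 = A$52,922.25
Final settlement = outstanding balance + penalty = A$260,358.9695… + A$52,922.25 = A$313,281.22

A$313,281.22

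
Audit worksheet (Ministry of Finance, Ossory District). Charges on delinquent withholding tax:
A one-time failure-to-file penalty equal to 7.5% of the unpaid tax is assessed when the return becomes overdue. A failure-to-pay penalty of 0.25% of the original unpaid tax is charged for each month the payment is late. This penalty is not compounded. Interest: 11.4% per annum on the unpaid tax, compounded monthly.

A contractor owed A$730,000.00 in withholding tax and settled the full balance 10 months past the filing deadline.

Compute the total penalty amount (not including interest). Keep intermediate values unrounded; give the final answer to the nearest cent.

A$73,000.00

Failure-to-file penalty: 7.5% × A$730,000.00 = A$54,750.00
Failure-to-pay penalty: 10 × 0.25% × A$730,000.00 = A$18,250.00
Total penalty = A$54,750.00 + A$18,250.00 = A$73,000.00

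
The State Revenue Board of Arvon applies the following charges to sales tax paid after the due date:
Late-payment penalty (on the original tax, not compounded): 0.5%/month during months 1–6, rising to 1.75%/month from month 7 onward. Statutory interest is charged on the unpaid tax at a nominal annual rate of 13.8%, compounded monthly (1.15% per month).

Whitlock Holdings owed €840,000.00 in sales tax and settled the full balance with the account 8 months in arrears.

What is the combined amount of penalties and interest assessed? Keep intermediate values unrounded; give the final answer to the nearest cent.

€135,063.10

Penalty, months 1–6: 6 × 0.5% × €840,000.00 = €25,200.00
Penalty, months 7–8: 2 × 1.75% × €840,000.00 = €29,400.00
Interest: €840,000.00 × ((1 + 0.0115)^8 − 1) = €840,000.00 × 0.0957894… = €80,463.0999…
Penalties + interest = €54,600.0000 + €80,463.0999… = €135,063.10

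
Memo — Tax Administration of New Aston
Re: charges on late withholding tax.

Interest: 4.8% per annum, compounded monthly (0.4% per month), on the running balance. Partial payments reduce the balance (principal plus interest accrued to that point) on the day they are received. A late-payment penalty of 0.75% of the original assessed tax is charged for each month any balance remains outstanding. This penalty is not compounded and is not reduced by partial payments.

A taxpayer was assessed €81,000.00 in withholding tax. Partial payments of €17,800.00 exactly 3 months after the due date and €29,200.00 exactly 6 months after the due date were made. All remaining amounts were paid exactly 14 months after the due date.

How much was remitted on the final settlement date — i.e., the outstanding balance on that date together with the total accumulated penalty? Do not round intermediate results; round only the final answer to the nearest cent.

Balance at month 3: €81,000.0000 × (1 + 0.004)^3 = €81,975.8932…
After €17,800.00 payment: €81,975.8932… − €17,800.00 = €64,175.8932…
Balance at month 6: €64,175.8932… × (1 + 0.004)^3 = €64,949.0885…
After €29,200.00 payment: €64,949.0885… − €29,200.00 = €35,749.0885…
Balance at month 14: €35,749.0885… × (1 + 0.004)^8 = €36,909.2036…
Penalty: 14 × 0.75% × €81,000.00 = €8,505.00
Final settlement = outstanding balance + penalty = €36,909.2036… + €8,505.00 = €45,414.20

€45,414.20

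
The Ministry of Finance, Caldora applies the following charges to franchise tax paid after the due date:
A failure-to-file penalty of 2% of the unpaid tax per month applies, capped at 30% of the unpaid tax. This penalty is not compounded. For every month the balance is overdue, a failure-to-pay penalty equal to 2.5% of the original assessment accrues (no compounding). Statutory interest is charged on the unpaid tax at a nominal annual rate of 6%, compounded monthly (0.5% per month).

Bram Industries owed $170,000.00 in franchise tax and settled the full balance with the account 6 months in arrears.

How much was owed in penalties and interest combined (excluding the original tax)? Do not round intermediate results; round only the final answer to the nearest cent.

Failure-to-file: 6 × 2% × $170,000.00 = $20,400.00 (under the 30% cap)
Failure-to-pay penalty: 6 × 2.5% × $170,000.00 = $25,500.00
Interest: $170,000.00 × ((1 + 0.005)^6 − 1) = $170,000.00 × 0.0303775… = $5,164.1766…
Penalties + interest = $45,900.0000 + $5,164.1766… = $51,064.18

$51,064.18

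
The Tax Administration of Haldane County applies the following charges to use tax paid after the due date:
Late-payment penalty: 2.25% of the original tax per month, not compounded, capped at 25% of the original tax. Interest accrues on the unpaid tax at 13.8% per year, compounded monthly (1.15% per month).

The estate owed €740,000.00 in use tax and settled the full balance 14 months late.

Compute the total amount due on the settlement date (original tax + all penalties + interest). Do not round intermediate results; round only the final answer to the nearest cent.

€1,053,468.64

Penalty (uncapped): 14 × 2.25% × €740,000.00 = €233,100.00; cap = 25% × €740,000.00 = €185,000.00 → penalty = €185,000.00
Interest: €740,000.00 × ((1 + 0.0115)^14 − 1) = €740,000.00 × 0.1736063… = €128,468.6367…
Total = €740,000.00 + €185,000.0000 + €128,468.6367… = €1,053,468.64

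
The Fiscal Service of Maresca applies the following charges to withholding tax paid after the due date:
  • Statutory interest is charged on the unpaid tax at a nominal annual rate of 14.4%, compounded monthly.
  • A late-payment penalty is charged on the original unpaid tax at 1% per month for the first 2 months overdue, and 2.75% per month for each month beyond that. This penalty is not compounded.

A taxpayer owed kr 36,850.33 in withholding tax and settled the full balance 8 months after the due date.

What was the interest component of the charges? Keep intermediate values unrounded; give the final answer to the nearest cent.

Interest (14.4%/yr ÷ 12 = 1.2%/month): kr 36,850.33 × ((1 + 0.012)^8 − 1) = kr 3,689.8321…

kr 3,689.83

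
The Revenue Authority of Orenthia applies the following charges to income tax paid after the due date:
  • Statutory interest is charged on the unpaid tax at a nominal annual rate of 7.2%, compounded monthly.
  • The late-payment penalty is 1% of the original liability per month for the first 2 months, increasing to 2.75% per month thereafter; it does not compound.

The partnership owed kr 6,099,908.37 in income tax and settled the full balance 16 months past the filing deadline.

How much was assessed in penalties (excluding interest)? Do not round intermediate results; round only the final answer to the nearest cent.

Penalty, months 1–2: 2 × 1% × kr 6,099,908.37 = kr 121,998.17…
Penalty, months 3–16: 14 × 2.75% × kr 6,099,908.37 = kr 2,348,464.72…
Total penalty = kr 121,998.17… + kr 2,348,464.72… = kr 2,470,462.89

kr 2,470,462.89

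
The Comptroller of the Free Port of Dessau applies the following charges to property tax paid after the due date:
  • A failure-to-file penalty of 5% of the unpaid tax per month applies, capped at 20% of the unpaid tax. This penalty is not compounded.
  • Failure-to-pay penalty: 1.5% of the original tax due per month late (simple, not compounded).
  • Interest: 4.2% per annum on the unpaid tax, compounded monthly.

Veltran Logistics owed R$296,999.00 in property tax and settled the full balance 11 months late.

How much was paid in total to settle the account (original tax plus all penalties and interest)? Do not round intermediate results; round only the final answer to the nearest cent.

Failure-to-file: 11 × 5% × R$296,999.00 = R$163,349.45, capped at 20% × R$296,999.00 = R$59,399.80
Failure-to-pay penalty: 11 × 1.5% × R$296,999.00 = R$49,004.84…
Interest (4.2%/yr ÷ 12 = 0.35%/month): R$296,999.00 × ((1 + 0.0035)^11 − 1) = R$11,636.6804…
Total = R$296,999.00 + R$108,404.6350 + R$11,636.6804… = R$417,040.32

R$417,040.32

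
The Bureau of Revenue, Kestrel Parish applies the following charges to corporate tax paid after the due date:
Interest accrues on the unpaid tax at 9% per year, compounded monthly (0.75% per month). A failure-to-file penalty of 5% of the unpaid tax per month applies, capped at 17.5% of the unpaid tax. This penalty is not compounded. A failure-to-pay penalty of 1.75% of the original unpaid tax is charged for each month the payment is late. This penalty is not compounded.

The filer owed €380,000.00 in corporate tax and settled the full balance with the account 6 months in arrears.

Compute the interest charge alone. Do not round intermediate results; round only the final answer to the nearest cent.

Interest: €380,000.00 × ((1 + 0.0075)^6 − 1) = €380,000.00 × 0.0458522… = €17,423.8493…

€17,423.85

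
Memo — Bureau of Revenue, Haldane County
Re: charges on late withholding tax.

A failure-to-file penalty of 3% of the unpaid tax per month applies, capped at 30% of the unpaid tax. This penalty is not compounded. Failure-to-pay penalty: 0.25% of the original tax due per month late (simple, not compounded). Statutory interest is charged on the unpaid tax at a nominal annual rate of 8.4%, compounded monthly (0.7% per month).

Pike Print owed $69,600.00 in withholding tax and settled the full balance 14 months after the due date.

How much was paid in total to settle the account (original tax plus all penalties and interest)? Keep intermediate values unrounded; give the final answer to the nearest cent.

$100,056.01

Failure-to-file: 14 × 3% × $69,600.00 = $29,232.00, capped at 30% × $69,600.00 = $20,880.00
Failure-to-pay penalty: 14 × 0.25% × $69,600.00 = $2,436.00
Interest: $69,600.00 × ((1 + 0.007)^14 − 1) = $69,600.00 × 0.1025863… = $7,140.0057…
Total = $69,600.00 + $23,316.0000 + $7,140.0057… = $100,056.01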